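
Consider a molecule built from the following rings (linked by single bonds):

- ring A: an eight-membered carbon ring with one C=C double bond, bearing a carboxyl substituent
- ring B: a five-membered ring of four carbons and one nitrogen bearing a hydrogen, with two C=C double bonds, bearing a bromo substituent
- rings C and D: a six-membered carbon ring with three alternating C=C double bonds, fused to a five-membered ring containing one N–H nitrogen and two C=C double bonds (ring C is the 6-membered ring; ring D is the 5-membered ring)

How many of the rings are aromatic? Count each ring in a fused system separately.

Ring A has six sp³ carbons, so it is not fully conjugated — not aromatic (cyclooctene).
Ring B is planar and fully conjugated; 2 ring double bonds (4 π electrons) plus a heteroatom lone pair (2) give 6 π electrons. 6 = 4(1)+2, so ring B is aromatic (pyrrole).
Rings C and D form a fused bicyclic system (with one N–H) with 9 sp² atoms and 10 π electrons from ring double bonds plus a heteroatom lone pair. 10 = 4(2)+2, so the system is aromatic and both rings count as aromatic (indole).
Aromatic: B, C, D. Total: 3.

3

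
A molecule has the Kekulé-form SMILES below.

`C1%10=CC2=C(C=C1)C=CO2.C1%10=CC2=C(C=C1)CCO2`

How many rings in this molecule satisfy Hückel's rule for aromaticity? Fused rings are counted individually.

The SMILES encodes a six-membered carbon ring with three alternating C=C double bonds, fused to a five-membered ring containing one oxygen and two C=C double bonds; a six-membered carbon ring with three alternating C=C double bonds, fused to a five-membered ring containing one oxygen and two sp³ carbons.
The fused 6/5-membered bicyclic (with one oxygen) is a single π system with 9 sp² atoms and 10 π electrons from ring double bonds plus a heteroatom lone pair. 10 = 4(2)+2, so the system is aromatic and both rings count as aromatic (benzofuran).
The 6-membered ring is planar and fully conjugated; 3 ring double bonds give 6 π electrons. That satisfies 4n+2 with n=1, so it is aromatic (benzene ring).
The 5-membered ring with one oxygen has two sp³ carbons, so it is not fully conjugated — not aromatic (oxolane ring).
3 of the 4 rings are aromatic. Total: 3.

3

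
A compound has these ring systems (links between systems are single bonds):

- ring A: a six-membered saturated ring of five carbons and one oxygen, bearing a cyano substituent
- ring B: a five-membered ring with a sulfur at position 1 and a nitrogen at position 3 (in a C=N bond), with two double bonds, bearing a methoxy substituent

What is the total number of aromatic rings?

Ring A has only sp³ atoms, so it is not fully conjugated — not aromatic (tetrahydropyran).
Ring B has a continuous p-orbital overlap around the ring; 2 ring double bonds (4 π electrons) plus a heteroatom lone pair (2) give 6 π electrons. Since 6 = 4n+2 (n=1), ring B is aromatic (thiazole).
Aromatic: B. Total: 1.

1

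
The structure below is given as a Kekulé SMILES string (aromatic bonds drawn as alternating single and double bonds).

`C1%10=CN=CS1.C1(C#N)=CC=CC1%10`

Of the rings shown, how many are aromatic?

1

The SMILES encodes a five-membered ring with a sulfur at position 1 and a nitrogen at position 3 (in a C=N bond), with two double bonds; a five-membered carbon ring with two conjugated C=C double bonds and one sp³ carbon.
The 5-membered ring with one sulfur and one =N– is fully conjugated (every ring atom contributes a p orbital); 2 ring double bonds (4 π electrons) plus a heteroatom lone pair (2) give 6 π electrons. Since 6 = 4n+2 (n=1), it is aromatic (thiazole).
The 5-membered ring has one sp³ carbon, so it is not fully conjugated — not aromatic (cyclopentadiene).
1 of the 2 rings is aromatic. Total: 1.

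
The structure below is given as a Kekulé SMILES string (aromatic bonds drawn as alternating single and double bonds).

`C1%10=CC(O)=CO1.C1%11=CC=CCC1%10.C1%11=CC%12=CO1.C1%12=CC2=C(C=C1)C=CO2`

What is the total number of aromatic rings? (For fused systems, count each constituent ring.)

4

The SMILES encodes a five-membered ring of four carbons and one oxygen, with two C=C double bonds; a six-membered carbon ring with two conjugated C=C double bonds and two sp³ carbons; a five-membered ring of four carbons and one oxygen, with two C=C double bonds; a six-membered carbon ring with three alternating C=C double bonds, fused to a five-membered ring containing one oxygen and two C=C double bonds.
The 5-membered ring with one oxygen has a continuous p-orbital overlap around the ring; 2 ring double bonds (4 π electrons) plus a heteroatom lone pair (2) give 6 π electrons. 6 = 4(1)+2, so it is aromatic (furan).
The 6-membered ring has two sp³ carbons, so it is not fully conjugated — not aromatic (1,3-cyclohexadiene).
The second 5-membered ring with one oxygen is fully conjugated (every ring atom contributes a p orbital); 2 ring double bonds (4 π electrons) plus a heteroatom lone pair (2) give 6 π electrons. That satisfies 4n+2 with n=1, so it is aromatic (furan).
The fused 6/5-membered bicyclic (with one oxygen) is a single π system with 9 sp² atoms and 10 π electrons from ring double bonds plus a heteroatom lone pair. 10 = 4(2)+2, so the system is aromatic and both rings count as aromatic (benzofuran).
4 of the 5 rings are aromatic. Total: 4.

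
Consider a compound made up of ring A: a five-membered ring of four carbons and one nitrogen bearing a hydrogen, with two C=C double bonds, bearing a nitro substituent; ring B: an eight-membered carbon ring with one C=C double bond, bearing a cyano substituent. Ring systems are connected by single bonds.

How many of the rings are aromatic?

1

Ring A has a continuous p-orbital overlap around the ring; 2 ring double bonds (4 π electrons) plus a heteroatom lone pair (2) give 6 π electrons. Since 6 = 4n+2 (n=1), ring A is aromatic (pyrrole).
Ring B has six sp³ carbons, so it is not fully conjugated — not aromatic (cyclooctene).
Aromatic: A. Total: 1.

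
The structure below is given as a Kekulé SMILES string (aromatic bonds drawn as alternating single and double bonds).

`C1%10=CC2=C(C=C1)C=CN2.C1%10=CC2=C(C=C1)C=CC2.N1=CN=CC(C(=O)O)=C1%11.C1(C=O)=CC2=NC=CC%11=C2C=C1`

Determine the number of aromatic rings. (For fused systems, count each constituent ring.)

6

The SMILES encodes a six-membered carbon ring with three alternating C=C double bonds, fused to a five-membered ring containing one N–H nitrogen and two C=C double bonds; a six-membered carbon ring with three alternating C=C double bonds, fused to a five-membered carbon ring containing one C=C double bond and one sp³ carbon; a six-membered ring with nitrogens at positions 1 and 3 and three alternating double bonds; two fused six-membered rings, each with three alternating double bonds; one ring is all carbon and the other has one ring nitrogen.
The fused 6/5-membered bicyclic (with one N–H) is a single π system with 9 sp² atoms and 10 π electrons from ring double bonds plus a heteroatom lone pair. 10 = 4(2)+2, so the system is aromatic and both rings count as aromatic (indole).
The 6-membered ring has a continuous p-orbital overlap around the ring; 3 ring double bonds give 6 π electrons. Since 6 = 4n+2 (n=1), it is aromatic (benzene ring).
The 5-membered ring has one sp³ carbon, so it is not fully conjugated — not aromatic (cyclopentene ring).
The 6-membered ring with two nitrogens (1,3) has a continuous p-orbital overlap around the ring; 3 ring double bonds give 6 π electrons. That satisfies 4n+2 with n=1, so it is aromatic (pyrimidine).
The fused 6/6-membered bicyclic (with one nitrogen) is a single π system with 10 sp² atoms and 10 π electrons from ring double bonds. 10 = 4(2)+2, so the system is aromatic and both rings count as aromatic (quinoline).
6 of the 7 rings are aromatic. Total: 6.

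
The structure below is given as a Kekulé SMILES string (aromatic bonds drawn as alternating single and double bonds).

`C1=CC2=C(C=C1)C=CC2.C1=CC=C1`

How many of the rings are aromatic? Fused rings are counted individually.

1

The SMILES encodes a six-membered carbon ring with three alternating C=C double bonds, fused to a five-membered carbon ring containing one C=C double bond and one sp³ carbon; a four-membered carbon ring with two alternating C=C double bonds.
The 6-membered ring has a continuous p-orbital overlap around the ring; 3 ring double bonds give 6 π electrons. Since 6 = 4n+2 (n=1), it is aromatic (benzene ring).
The 5-membered ring has one sp³ carbon, so it is not fully conjugated — not aromatic (cyclopentene ring).
The 4-membered ring has only sp² ring atoms; a planar conformation would have a fully conjugated π system of 4 electrons. But 4 = 4(1), which is 4n not 4n+2, so it is not aromatic (cyclobutadiene) — cyclobutadiene is antiaromatic and distorts to a rectangle.
1 of the 3 rings is aromatic. Total: 1.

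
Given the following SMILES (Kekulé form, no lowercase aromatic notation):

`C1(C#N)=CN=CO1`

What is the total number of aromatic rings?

The SMILES encodes a five-membered ring with an oxygen at position 1 and a nitrogen at position 3 (in a C=N bond), with two double bonds.
The 5-membered ring with one oxygen and one =N– is fully conjugated (every ring atom contributes a p orbital); 2 ring double bonds (4 π electrons) plus a heteroatom lone pair (2) give 6 π electrons. 6 = 4(1)+2, so it is aromatic (oxazole).

1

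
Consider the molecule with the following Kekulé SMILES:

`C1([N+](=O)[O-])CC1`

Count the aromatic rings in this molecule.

The SMILES encodes a three-membered saturated carbon ring.
The 3-membered ring has only sp³ atoms, so it is not fully conjugated — not aromatic (cyclopropane).

0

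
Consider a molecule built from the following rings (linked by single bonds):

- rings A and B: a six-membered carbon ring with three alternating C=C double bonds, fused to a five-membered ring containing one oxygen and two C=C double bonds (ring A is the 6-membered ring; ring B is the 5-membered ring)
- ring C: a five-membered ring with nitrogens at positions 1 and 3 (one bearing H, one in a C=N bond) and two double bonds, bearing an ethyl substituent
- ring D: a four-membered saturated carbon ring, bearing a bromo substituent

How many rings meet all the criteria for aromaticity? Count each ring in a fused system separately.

Rings A and B form a fused bicyclic system (with one oxygen) with 9 sp² atoms and 10 π electrons from ring double bonds plus a heteroatom lone pair. 10 = 4(2)+2, so the system is aromatic and both rings count as aromatic (benzofuran).
Ring C is planar and fully conjugated; 2 ring double bonds (4 π electrons) plus a heteroatom lone pair (2) give 6 π electrons. Since 6 = 4n+2 (n=1), ring C is aromatic (imidazole).
Ring D has only sp³ atoms, so it is not fully conjugated — not aromatic (cyclobutane).
Aromatic: A, B, C. Total: 3.

3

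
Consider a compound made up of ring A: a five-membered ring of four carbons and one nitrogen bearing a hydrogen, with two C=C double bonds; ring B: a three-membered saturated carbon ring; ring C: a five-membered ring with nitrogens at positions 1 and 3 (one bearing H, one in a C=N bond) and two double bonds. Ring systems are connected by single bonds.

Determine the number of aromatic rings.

Ring A is fully conjugated (every ring atom contributes a p orbital); 2 ring double bonds (4 π electrons) plus a heteroatom lone pair (2) give 6 π electrons. That satisfies 4n+2 with n=1, so ring A is aromatic (pyrrole).
Ring B has only sp³ atoms, so it is not fully conjugated — not aromatic (cyclopropane).
Ring C has a continuous p-orbital overlap around the ring; 2 ring double bonds (4 π electrons) plus a heteroatom lone pair (2) give 6 π electrons. Since 6 = 4n+2 (n=1), ring C is aromatic (imidazole).
Aromatic: A, C. Total: 2.

2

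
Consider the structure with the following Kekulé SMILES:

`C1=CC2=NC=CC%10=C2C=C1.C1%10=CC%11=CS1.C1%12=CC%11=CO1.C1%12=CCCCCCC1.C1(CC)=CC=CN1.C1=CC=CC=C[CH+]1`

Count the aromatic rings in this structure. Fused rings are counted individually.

The SMILES encodes two fused six-membered rings, each with three alternating double bonds; one ring is all carbon and the other has one ring nitrogen; a five-membered ring of four carbons and one sulfur, with two C=C double bonds; a five-membered ring of four carbons and one oxygen, with two C=C double bonds; an eight-membered carbon ring with one C=C double bond; a five-membered ring of four carbons and one nitrogen bearing a hydrogen, with two C=C double bonds; a seven-membered all-carbon ring bearing a positive charge on one carbon, with three C=C double bonds.
The fused 6/6-membered bicyclic (with one nitrogen) is a single π system with 10 sp² atoms and 10 π electrons from ring double bonds. 10 = 4(2)+2, so the system is aromatic and both rings count as aromatic (quinoline).
The 5-membered ring with one sulfur is fully conjugated (every ring atom contributes a p orbital); 2 ring double bonds (4 π electrons) plus a heteroatom lone pair (2) give 6 π electrons. Since 6 = 4n+2 (n=1), it is aromatic (thiophene).
The 5-membered ring with one oxygen has a continuous p-orbital overlap around the ring; 2 ring double bonds (4 π electrons) plus a heteroatom lone pair (2) give 6 π electrons. 6 = 4(1)+2, so it is aromatic (furan).
The 8-membered ring has six sp³ carbons, so it is not fully conjugated — not aromatic (cyclooctene).
The 5-membered ring with one N–H has a continuous p-orbital overlap around the ring; 2 ring double bonds (4 π electrons) plus a heteroatom lone pair (2) give 6 π electrons. 6 = 4(1)+2, so it is aromatic (pyrrole).
The 7-membered ring is planar and fully conjugated; 3 ring double bonds (6 π electrons) plus the carbocation's empty p orbital (0, but keeps the ring conjugated) give 6 π electrons. That satisfies 4n+2 with n=1, so it is aromatic (tropylium cation).
6 of the 7 rings are aromatic. Total: 6.

6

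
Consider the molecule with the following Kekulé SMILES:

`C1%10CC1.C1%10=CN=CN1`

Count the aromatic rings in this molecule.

The SMILES encodes a three-membered saturated carbon ring; a five-membered ring with nitrogens at positions 1 and 3 (one bearing H, one in a C=N bond) and two double bonds.
The 3-membered ring has only sp³ atoms, so it is not fully conjugated — not aromatic (cyclopropane).
The 5-membered ring with two nitrogens (one N–H, one =N–) has a continuous p-orbital overlap around the ring; 2 ring double bonds (4 π electrons) plus a heteroatom lone pair (2) give 6 π electrons. 6 = 4(1)+2, so it is aromatic (imidazole).
1 of the 2 rings is aromatic. Total: 1.

1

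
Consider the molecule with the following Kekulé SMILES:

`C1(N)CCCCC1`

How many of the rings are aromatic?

0

The SMILES encodes a six-membered saturated carbon ring.
The 6-membered ring has only sp³ atoms, so it is not fully conjugated — not aromatic (cyclohexane).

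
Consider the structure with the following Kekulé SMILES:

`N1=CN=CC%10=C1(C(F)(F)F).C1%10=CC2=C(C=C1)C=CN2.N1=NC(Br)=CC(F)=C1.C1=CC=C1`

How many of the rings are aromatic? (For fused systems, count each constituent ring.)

4

The SMILES encodes a six-membered ring with nitrogens at positions 1 and 3 and three alternating double bonds; a six-membered carbon ring with three alternating C=C double bonds, fused to a five-membered ring containing one N–H nitrogen and two C=C double bonds; a six-membered ring with two adjacent nitrogens and three alternating double bonds; a four-membered carbon ring with two alternating C=C double bonds.
The 6-membered ring with two nitrogens (1,3) is fully conjugated (every ring atom contributes a p orbital); 3 ring double bonds give 6 π electrons. 6 = 4(1)+2, so it is aromatic (pyrimidine).
The fused 6/5-membered bicyclic (with one N–H) is a single π system with 9 sp² atoms and 10 π electrons from ring double bonds plus a heteroatom lone pair. 10 = 4(2)+2, so the system is aromatic and both rings count as aromatic (indole).
The 6-membered ring with two nitrogens (1,2) has a continuous p-orbital overlap around the ring; 3 ring double bonds give 6 π electrons. That satisfies 4n+2 with n=1, so it is aromatic (pyridazine).
The 4-membered ring has only sp² ring atoms; a planar conformation would have a fully conjugated π system of 4 electrons. But 4 = 4(1), which is 4n not 4n+2, so it is not aromatic (cyclobutadiene) — cyclobutadiene is antiaromatic and distorts to a rectangle.
4 of the 5 rings are aromatic. Total: 4.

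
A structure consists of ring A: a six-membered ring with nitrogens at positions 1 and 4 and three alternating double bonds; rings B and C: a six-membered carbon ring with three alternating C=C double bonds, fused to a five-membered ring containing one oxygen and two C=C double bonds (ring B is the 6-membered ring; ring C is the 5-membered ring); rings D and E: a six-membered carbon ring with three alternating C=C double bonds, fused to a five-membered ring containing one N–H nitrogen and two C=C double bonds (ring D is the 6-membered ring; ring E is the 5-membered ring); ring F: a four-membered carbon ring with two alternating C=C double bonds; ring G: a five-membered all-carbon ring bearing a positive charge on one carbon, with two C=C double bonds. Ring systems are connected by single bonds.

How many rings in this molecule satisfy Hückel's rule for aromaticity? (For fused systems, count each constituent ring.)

Ring A is planar and fully conjugated; 3 ring double bonds give 6 π electrons. That satisfies 4n+2 with n=1, so ring A is aromatic (pyrazine).
Rings B and C form a fused bicyclic system (with one oxygen) with 9 sp² atoms and 10 π electrons from ring double bonds plus a heteroatom lone pair. 10 = 4(2)+2, so the system is aromatic and both rings count as aromatic (benzofuran).
Rings D and E form a fused bicyclic system (with one N–H) with 9 sp² atoms and 10 π electrons from ring double bonds plus a heteroatom lone pair. 10 = 4(2)+2, so the system is aromatic and both rings count as aromatic (indole).
Ring F has only sp² ring atoms; a planar conformation would have a fully conjugated π system of 4 electrons. But 4 = 4(1), which is 4n not 4n+2, so ring F is not aromatic (cyclobutadiene) — cyclobutadiene is antiaromatic and distorts to a rectangle.
Ring G has only sp² ring atoms; a planar conformation would have a fully conjugated π system of 4 electrons. But 4 = 4(1), which is 4n not 4n+2, so ring G is not aromatic (cyclopentadienyl cation).
Aromatic: A, B, C, D, E. Total: 5.

5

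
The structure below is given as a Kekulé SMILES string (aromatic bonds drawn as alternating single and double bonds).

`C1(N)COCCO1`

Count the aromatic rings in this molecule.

The SMILES encodes a six-membered saturated ring with oxygens at positions 1 and 4.
The 6-membered ring with two oxygens (1,4) has only sp³ atoms, so it is not fully conjugated — not aromatic (1,4-dioxane).

0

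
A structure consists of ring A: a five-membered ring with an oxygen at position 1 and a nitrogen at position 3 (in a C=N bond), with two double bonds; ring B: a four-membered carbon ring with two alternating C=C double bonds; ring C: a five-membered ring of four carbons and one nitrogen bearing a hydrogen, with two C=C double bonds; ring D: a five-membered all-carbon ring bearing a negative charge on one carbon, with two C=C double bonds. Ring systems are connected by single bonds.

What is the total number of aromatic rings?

3

Ring A has a continuous p-orbital overlap around the ring; 2 ring double bonds (4 π electrons) plus a heteroatom lone pair (2) give 6 π electrons. Since 6 = 4n+2 (n=1), ring A is aromatic (oxazole).
Ring B has only sp² ring atoms; a planar conformation would have a fully conjugated π system of 4 electrons. But 4 = 4(1), which is 4n not 4n+2, so ring B is not aromatic (cyclobutadiene) — cyclobutadiene is antiaromatic and distorts to a rectangle.
Ring C is fully conjugated (every ring atom contributes a p orbital); 2 ring double bonds (4 π electrons) plus a heteroatom lone pair (2) give 6 π electrons. Since 6 = 4n+2 (n=1), ring C is aromatic (pyrrole).
Ring D has a continuous p-orbital overlap around the ring; 2 ring double bonds (4 π electrons) plus the carbanion lone pair (2) give 6 π electrons. Since 6 = 4n+2 (n=1), ring D is aromatic (cyclopentadienyl anion).
Aromatic: A, C, D. Total: 3.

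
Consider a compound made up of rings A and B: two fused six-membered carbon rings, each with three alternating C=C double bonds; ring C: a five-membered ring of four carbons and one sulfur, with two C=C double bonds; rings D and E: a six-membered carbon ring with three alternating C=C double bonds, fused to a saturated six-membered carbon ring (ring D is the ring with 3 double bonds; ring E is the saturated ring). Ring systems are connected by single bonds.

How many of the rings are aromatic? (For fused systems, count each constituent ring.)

Rings A and B form a fused bicyclic system with 10 sp² atoms and 10 π electrons from ring double bonds. 10 = 4(2)+2, so the system is aromatic and both rings count as aromatic (naphthalene).
Ring C is fully conjugated (every ring atom contributes a p orbital); 2 ring double bonds (4 π electrons) plus a heteroatom lone pair (2) give 6 π electrons. Since 6 = 4n+2 (n=1), ring C is aromatic (thiophene).
Ring D has a continuous p-orbital overlap around the ring; 3 ring double bonds give 6 π electrons. 6 = 4(1)+2, so ring D is aromatic (benzene ring).
Ring E has four sp³ carbons, so it is not fully conjugated — not aromatic (cyclohexane ring).
Aromatic: A, B, C, D. Total: 4.

4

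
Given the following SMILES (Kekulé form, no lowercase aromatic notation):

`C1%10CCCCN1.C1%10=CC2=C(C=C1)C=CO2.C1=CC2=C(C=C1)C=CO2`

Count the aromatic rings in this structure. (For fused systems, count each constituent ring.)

4

The SMILES encodes a six-membered saturated ring of five carbons and one N–H nitrogen; a six-membered carbon ring with three alternating C=C double bonds, fused to a five-membered ring containing one oxygen and two C=C double bonds; a six-membered carbon ring with three alternating C=C double bonds, fused to a five-membered ring containing one oxygen and two C=C double bonds.
The 6-membered ring with one N–H has only sp³ atoms, so it is not fully conjugated — not aromatic (piperidine).
The fused 6/5-membered bicyclic (with one oxygen) is a single π system with 9 sp² atoms and 10 π electrons from ring double bonds plus a heteroatom lone pair. 10 = 4(2)+2, so the system is aromatic and both rings count as aromatic (benzofuran).
The fused 6/5-membered bicyclic (with one oxygen) is a single π system with 9 sp² atoms and 10 π electrons from ring double bonds plus a heteroatom lone pair. 10 = 4(2)+2, so the system is aromatic and both rings count as aromatic (benzofuran).
4 of the 5 rings are aromatic. Total: 4.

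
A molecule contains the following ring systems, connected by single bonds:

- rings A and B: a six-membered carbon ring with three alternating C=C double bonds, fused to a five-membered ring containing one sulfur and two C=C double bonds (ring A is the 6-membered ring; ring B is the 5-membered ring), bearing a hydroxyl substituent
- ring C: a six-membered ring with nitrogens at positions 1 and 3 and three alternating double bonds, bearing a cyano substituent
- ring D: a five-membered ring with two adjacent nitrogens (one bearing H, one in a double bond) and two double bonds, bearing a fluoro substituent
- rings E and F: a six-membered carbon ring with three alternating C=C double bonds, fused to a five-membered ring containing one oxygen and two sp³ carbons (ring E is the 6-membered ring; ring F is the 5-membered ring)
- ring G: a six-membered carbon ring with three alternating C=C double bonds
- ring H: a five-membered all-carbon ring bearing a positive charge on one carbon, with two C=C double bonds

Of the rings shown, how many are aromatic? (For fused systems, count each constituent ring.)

6

Rings A and B form a fused bicyclic system (with one sulfur) with 9 sp² atoms and 10 π electrons from ring double bonds plus a heteroatom lone pair. 10 = 4(2)+2, so the system is aromatic and both rings count as aromatic (benzothiophene).
Ring C has a continuous p-orbital overlap around the ring; 3 ring double bonds give 6 π electrons. Since 6 = 4n+2 (n=1), ring C is aromatic (pyrimidine).
Ring D is fully conjugated (every ring atom contributes a p orbital); 2 ring double bonds (4 π electrons) plus a heteroatom lone pair (2) give 6 π electrons. 6 = 4(1)+2, so ring D is aromatic (pyrazole).
Ring E is fully conjugated (every ring atom contributes a p orbital); 3 ring double bonds give 6 π electrons. That satisfies 4n+2 with n=1, so ring E is aromatic (benzene ring).
Ring F has two sp³ carbons, so it is not fully conjugated — not aromatic (oxolane ring).
Ring G is planar and fully conjugated; 3 ring double bonds give 6 π electrons. 6 = 4(1)+2, so ring G is aromatic (benzene).
Ring H has only sp² ring atoms; a planar conformation would have a fully conjugated π system of 4 electrons. But 4 = 4(1), which is 4n not 4n+2, so ring H is not aromatic (cyclopentadienyl cation).
Aromatic: A, B, C, D, E, G. Total: 6.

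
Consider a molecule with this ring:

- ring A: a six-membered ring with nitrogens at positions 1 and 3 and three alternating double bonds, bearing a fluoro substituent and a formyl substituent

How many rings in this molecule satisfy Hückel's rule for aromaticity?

1

Ring A is fully conjugated (every ring atom contributes a p orbital); 3 ring double bonds give 6 π electrons. Since 6 = 4n+2 (n=1), ring A is aromatic (pyrimidine).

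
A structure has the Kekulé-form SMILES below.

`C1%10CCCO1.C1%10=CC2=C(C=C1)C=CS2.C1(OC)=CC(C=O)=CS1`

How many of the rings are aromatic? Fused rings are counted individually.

3

The SMILES encodes a five-membered saturated ring of four carbons and one oxygen; a six-membered carbon ring with three alternating C=C double bonds, fused to a five-membered ring containing one sulfur and two C=C double bonds; a five-membered ring of four carbons and one sulfur, with two C=C double bonds.
The 5-membered ring with one oxygen has only sp³ atoms, so it is not fully conjugated — not aromatic (tetrahydrofuran).
The fused 6/5-membered bicyclic (with one sulfur) is a single π system with 9 sp² atoms and 10 π electrons from ring double bonds plus a heteroatom lone pair. 10 = 4(2)+2, so the system is aromatic and both rings count as aromatic (benzothiophene).
The 5-membered ring with one sulfur has a continuous p-orbital overlap around the ring; 2 ring double bonds (4 π electrons) plus a heteroatom lone pair (2) give 6 π electrons. Since 6 = 4n+2 (n=1), it is aromatic (thiophene).
3 of the 4 rings are aromatic. Total: 3.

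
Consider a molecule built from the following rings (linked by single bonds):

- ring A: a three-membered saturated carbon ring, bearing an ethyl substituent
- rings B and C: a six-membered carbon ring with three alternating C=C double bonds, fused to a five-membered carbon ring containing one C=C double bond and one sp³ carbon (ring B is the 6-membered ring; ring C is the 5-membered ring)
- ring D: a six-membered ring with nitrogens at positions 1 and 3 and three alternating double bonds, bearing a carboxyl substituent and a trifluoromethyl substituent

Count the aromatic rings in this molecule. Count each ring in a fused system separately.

2

Ring A has only sp³ atoms, so it is not fully conjugated — not aromatic (cyclopropane).
Ring B is fully conjugated (every ring atom contributes a p orbital); 3 ring double bonds give 6 π electrons. That satisfies 4n+2 with n=1, so ring B is aromatic (benzene ring).
Ring C has one sp³ carbon, so it is not fully conjugated — not aromatic (cyclopentene ring).
Ring D has a continuous p-orbital overlap around the ring; 3 ring double bonds give 6 π electrons. That satisfies 4n+2 with n=1, so ring D is aromatic (pyrimidine).
Aromatic: B, D. Total: 2.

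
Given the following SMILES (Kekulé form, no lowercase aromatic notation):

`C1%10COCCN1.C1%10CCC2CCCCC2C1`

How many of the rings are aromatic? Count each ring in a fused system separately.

The SMILES encodes a six-membered saturated ring with an oxygen and an N–H nitrogen at positions 1 and 4; two fused six-membered saturated carbon rings.
The 6-membered ring with one oxygen and one N–H (1,4) has only sp³ atoms, so it is not fully conjugated — not aromatic (morpholine).
The 6-membered ring has only sp³ atoms, so it is not fully conjugated — not aromatic (cyclohexane ring).
The second 6-membered ring has only sp³ atoms, so it is not fully conjugated — not aromatic (cyclohexane ring).
None of the rings are aromatic. Total: 0.

0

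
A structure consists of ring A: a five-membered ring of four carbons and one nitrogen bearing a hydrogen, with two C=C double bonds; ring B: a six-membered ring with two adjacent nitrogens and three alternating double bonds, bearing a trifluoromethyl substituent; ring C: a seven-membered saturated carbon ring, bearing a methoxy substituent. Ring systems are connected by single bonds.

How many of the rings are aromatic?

2

Ring A is fully conjugated (every ring atom contributes a p orbital); 2 ring double bonds (4 π electrons) plus a heteroatom lone pair (2) give 6 π electrons. 6 = 4(1)+2, so ring A is aromatic (pyrrole).
Ring B is fully conjugated (every ring atom contributes a p orbital); 3 ring double bonds give 6 π electrons. That satisfies 4n+2 with n=1, so ring B is aromatic (pyridazine).
Ring C has only sp³ atoms, so it is not fully conjugated — not aromatic (cycloheptane).
Aromatic: A, B. Total: 2.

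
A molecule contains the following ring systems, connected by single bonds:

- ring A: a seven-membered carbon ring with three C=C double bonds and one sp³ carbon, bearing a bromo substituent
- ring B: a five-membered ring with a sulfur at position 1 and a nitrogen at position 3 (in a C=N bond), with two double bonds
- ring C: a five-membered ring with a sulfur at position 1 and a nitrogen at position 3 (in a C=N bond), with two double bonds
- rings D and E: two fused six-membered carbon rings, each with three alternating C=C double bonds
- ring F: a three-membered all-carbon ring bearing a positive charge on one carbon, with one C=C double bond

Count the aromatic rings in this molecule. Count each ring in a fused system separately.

Ring A has one sp³ carbon, so it is not fully conjugated — not aromatic (cycloheptatriene).
Ring B is fully conjugated (every ring atom contributes a p orbital); 2 ring double bonds (4 π electrons) plus a heteroatom lone pair (2) give 6 π electrons. Since 6 = 4n+2 (n=1), ring B is aromatic (thiazole).
Ring C is planar and fully conjugated; 2 ring double bonds (4 π electrons) plus a heteroatom lone pair (2) give 6 π electrons. 6 = 4(1)+2, so ring C is aromatic (thiazole).
Rings D and E form a fused bicyclic system with 10 sp² atoms and 10 π electrons from ring double bonds. 10 = 4(2)+2, so the system is aromatic and both rings count as aromatic (naphthalene).
Ring F has a continuous p-orbital overlap around the ring; 1 ring double bond (2 π electrons) plus the carbocation's empty p orbital (0, but keeps the ring conjugated) give 2 π electrons. 2 = 4(0)+2, so ring F is aromatic (cyclopropenyl cation).
Aromatic: B, C, D, E, F. Total: 5.

5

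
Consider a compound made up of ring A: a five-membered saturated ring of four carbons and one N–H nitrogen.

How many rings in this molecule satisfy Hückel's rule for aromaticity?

0

Ring A has only sp³ atoms, so it is not fully conjugated — not aromatic (pyrrolidine).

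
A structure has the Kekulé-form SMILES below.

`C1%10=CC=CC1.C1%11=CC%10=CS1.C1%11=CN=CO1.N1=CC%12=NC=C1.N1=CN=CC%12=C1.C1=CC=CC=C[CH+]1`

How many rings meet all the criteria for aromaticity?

5

The SMILES encodes a five-membered carbon ring with two conjugated C=C double bonds and one sp³ carbon; a five-membered ring of four carbons and one sulfur, with two C=C double bonds; a five-membered ring with an oxygen at position 1 and a nitrogen at position 3 (in a C=N bond), with two double bonds; a six-membered ring with nitrogens at positions 1 and 4 and three alternating double bonds; a six-membered ring with nitrogens at positions 1 and 3 and three alternating double bonds; a seven-membered all-carbon ring bearing a positive charge on one carbon, with three C=C double bonds.
The 5-membered ring has one sp³ carbon, so it is not fully conjugated — not aromatic (cyclopentadiene).
The 5-membered ring with one sulfur has a continuous p-orbital overlap around the ring; 2 ring double bonds (4 π electrons) plus a heteroatom lone pair (2) give 6 π electrons. 6 = 4(1)+2, so it is aromatic (thiophene).
The 5-membered ring with one oxygen and one =N– is planar and fully conjugated; 2 ring double bonds (4 π electrons) plus a heteroatom lone pair (2) give 6 π electrons. Since 6 = 4n+2 (n=1), it is aromatic (oxazole).
The 6-membered ring with two nitrogens (1,4) has a continuous p-orbital overlap around the ring; 3 ring double bonds give 6 π electrons. 6 = 4(1)+2, so it is aromatic (pyrazine).
The 6-membered ring with two nitrogens (1,3) is fully conjugated (every ring atom contributes a p orbital); 3 ring double bonds give 6 π electrons. Since 6 = 4n+2 (n=1), it is aromatic (pyrimidine).
The 7-membered ring is fully conjugated (every ring atom contributes a p orbital); 3 ring double bonds (6 π electrons) plus the carbocation's empty p orbital (0, but keeps the ring conjugated) give 6 π electrons. 6 = 4(1)+2, so it is aromatic (tropylium cation).
5 of the 6 rings are aromatic. Total: 5.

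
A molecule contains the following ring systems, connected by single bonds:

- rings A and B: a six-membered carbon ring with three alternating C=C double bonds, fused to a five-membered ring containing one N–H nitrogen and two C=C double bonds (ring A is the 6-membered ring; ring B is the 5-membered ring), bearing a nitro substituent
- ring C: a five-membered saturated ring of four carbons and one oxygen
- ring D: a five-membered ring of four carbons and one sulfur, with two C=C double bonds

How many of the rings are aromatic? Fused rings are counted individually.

Rings A and B form a fused bicyclic system (with one N–H) with 9 sp² atoms and 10 π electrons from ring double bonds plus a heteroatom lone pair. 10 = 4(2)+2, so the system is aromatic and both rings count as aromatic (indole).
Ring C has only sp³ atoms, so it is not fully conjugated — not aromatic (tetrahydrofuran).
Ring D is fully conjugated (every ring atom contributes a p orbital); 2 ring double bonds (4 π electrons) plus a heteroatom lone pair (2) give 6 π electrons. Since 6 = 4n+2 (n=1), ring D is aromatic (thiophene).
Aromatic: A, B, D. Total: 3.

3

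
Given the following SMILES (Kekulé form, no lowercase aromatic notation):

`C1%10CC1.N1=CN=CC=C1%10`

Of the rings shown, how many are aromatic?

The SMILES encodes a three-membered saturated carbon ring; a six-membered ring with nitrogens at positions 1 and 3 and three alternating double bonds.
The 3-membered ring has only sp³ atoms, so it is not fully conjugated — not aromatic (cyclopropane).
The 6-membered ring with two nitrogens (1,3) is fully conjugated (every ring atom contributes a p orbital); 3 ring double bonds give 6 π electrons. That satisfies 4n+2 with n=1, so it is aromatic (pyrimidine).
1 of the 2 rings is aromatic. Total: 1.

1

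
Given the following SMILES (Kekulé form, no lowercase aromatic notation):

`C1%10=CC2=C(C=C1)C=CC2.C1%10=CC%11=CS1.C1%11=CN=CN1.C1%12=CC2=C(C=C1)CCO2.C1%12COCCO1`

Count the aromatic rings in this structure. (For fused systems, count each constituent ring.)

The SMILES encodes a six-membered carbon ring with three alternating C=C double bonds, fused to a five-membered carbon ring containing one C=C double bond and one sp³ carbon; a five-membered ring of four carbons and one sulfur, with two C=C double bonds; a five-membered ring with nitrogens at positions 1 and 3 (one bearing H, one in a C=N bond) and two double bonds; a six-membered carbon ring with three alternating C=C double bonds, fused to a five-membered ring containing one oxygen and two sp³ carbons; a six-membered saturated ring with oxygens at positions 1 and 4.
The 6-membered ring is fully conjugated (every ring atom contributes a p orbital); 3 ring double bonds give 6 π electrons. That satisfies 4n+2 with n=1, so it is aromatic (benzene ring).
The 5-membered ring has one sp³ carbon, so it is not fully conjugated — not aromatic (cyclopentene ring).
The 5-membered ring with one sulfur has a continuous p-orbital overlap around the ring; 2 ring double bonds (4 π electrons) plus a heteroatom lone pair (2) give 6 π electrons. Since 6 = 4n+2 (n=1), it is aromatic (thiophene).
The 5-membered ring with two nitrogens (one N–H, one =N–) is fully conjugated (every ring atom contributes a p orbital); 2 ring double bonds (4 π electrons) plus a heteroatom lone pair (2) give 6 π electrons. That satisfies 4n+2 with n=1, so it is aromatic (imidazole).
The second 6-membered ring has a continuous p-orbital overlap around the ring; 3 ring double bonds give 6 π electrons. That satisfies 4n+2 with n=1, so it is aromatic (benzene ring).
The 5-membered ring with one oxygen has two sp³ carbons, so it is not fully conjugated — not aromatic (oxolane ring).
The 6-membered ring with two oxygens (1,4) has only sp³ atoms, so it is not fully conjugated — not aromatic (1,4-dioxane).
4 of the 7 rings are aromatic. Total: 4.

4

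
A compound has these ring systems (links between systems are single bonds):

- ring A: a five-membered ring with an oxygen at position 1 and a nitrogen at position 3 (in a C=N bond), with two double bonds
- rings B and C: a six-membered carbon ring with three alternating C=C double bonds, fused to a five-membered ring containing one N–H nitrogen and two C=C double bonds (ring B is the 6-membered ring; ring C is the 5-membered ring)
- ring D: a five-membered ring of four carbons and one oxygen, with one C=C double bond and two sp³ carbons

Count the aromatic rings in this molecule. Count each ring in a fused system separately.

3

Ring A has a continuous p-orbital overlap around the ring; 2 ring double bonds (4 π electrons) plus a heteroatom lone pair (2) give 6 π electrons. Since 6 = 4n+2 (n=1), ring A is aromatic (oxazole).
Rings B and C form a fused bicyclic system (with one N–H) with 9 sp² atoms and 10 π electrons from ring double bonds plus a heteroatom lone pair. 10 = 4(2)+2, so the system is aromatic and both rings count as aromatic (indole).
Ring D has two sp³ carbons, so it is not fully conjugated — not aromatic (2,3-dihydrofuran).
Aromatic: A, B, C. Total: 3.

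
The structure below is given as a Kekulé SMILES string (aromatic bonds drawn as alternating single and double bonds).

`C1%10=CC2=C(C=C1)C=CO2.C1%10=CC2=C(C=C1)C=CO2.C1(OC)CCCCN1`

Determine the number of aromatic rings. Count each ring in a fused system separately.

4

The SMILES encodes a six-membered carbon ring with three alternating C=C double bonds, fused to a five-membered ring containing one oxygen and two C=C double bonds; a six-membered carbon ring with three alternating C=C double bonds, fused to a five-membered ring containing one oxygen and two C=C double bonds; a six-membered saturated ring of five carbons and one N–H nitrogen.
The fused 6/5-membered bicyclic (with one oxygen) is a single π system with 9 sp² atoms and 10 π electrons from ring double bonds plus a heteroatom lone pair. 10 = 4(2)+2, so the system is aromatic and both rings count as aromatic (benzofuran).
The fused 6/5-membered bicyclic (with one oxygen) is a single π system with 9 sp² atoms and 10 π electrons from ring double bonds plus a heteroatom lone pair. 10 = 4(2)+2, so the system is aromatic and both rings count as aromatic (benzofuran).
The 6-membered ring with one N–H has only sp³ atoms, so it is not fully conjugated — not aromatic (piperidine).
4 of the 5 rings are aromatic. Total: 4.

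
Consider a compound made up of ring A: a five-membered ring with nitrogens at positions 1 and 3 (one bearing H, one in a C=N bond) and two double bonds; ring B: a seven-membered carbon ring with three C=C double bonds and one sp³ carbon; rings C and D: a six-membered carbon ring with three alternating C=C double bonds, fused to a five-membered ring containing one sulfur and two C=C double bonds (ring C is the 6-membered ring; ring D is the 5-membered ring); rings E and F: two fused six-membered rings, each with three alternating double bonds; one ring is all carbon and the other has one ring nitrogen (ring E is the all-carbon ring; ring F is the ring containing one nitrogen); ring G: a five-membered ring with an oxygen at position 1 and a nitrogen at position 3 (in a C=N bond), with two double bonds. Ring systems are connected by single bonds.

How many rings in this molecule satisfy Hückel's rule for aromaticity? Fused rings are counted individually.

6

Ring A is fully conjugated (every ring atom contributes a p orbital); 2 ring double bonds (4 π electrons) plus a heteroatom lone pair (2) give 6 π electrons. 6 = 4(1)+2, so ring A is aromatic (imidazole).
Ring B has one sp³ carbon, so it is not fully conjugated — not aromatic (cycloheptatriene).
Rings C and D form a fused bicyclic system (with one sulfur) with 9 sp² atoms and 10 π electrons from ring double bonds plus a heteroatom lone pair. 10 = 4(2)+2, so the system is aromatic and both rings count as aromatic (benzothiophene).
Rings E and F form a fused bicyclic system (with one nitrogen) with 10 sp² atoms and 10 π electrons from ring double bonds. 10 = 4(2)+2, so the system is aromatic and both rings count as aromatic (quinoline).
Ring G has a continuous p-orbital overlap around the ring; 2 ring double bonds (4 π electrons) plus a heteroatom lone pair (2) give 6 π electrons. Since 6 = 4n+2 (n=1), ring G is aromatic (oxazole).
Aromatic: A, C, D, E, F, G. Total: 6.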